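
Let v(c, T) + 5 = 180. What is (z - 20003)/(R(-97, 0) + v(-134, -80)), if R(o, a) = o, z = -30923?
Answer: -25463/39 ≈ -652.90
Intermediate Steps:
v(c, T) = 175 (v(c, T) = -5 + 180 = 175)
(z - 20003)/(R(-97, 0) + v(-134, -80)) = (-30923 - 20003)/(-97 + 175) = -50926/78 = -50926*1/78 = -25463/39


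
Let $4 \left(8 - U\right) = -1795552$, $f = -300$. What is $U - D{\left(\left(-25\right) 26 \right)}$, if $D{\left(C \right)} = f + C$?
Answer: $449846$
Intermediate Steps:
$D{\left(C \right)} = -300 + C$
$U = 448896$ ($U = 8 - -448888 = 8 + 448888 = 448896$)
$U - D{\left(\left(-25\right) 26 \right)} = 448896 - \left(-300 - 650\right) = 448896 - -950 = 448896 + 950 = 449846$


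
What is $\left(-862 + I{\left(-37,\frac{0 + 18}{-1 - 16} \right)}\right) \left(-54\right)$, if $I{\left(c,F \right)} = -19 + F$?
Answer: $\frac{809730}{17} \approx 47631.0$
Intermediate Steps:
$\left(-862 + I{\left(-37,\frac{0 + 18}{-1 - 16} \right)}\right) \left(-54\right) = \left(-862 - \left(19 - \frac{0 + 18}{-1 - 16}\right)\right) \left(-54\right) = \left(-862 - \left(19 - \frac{18}{-17}\right)\right) \left(-54\right) = \left(-862 + \left(-19 + 18 \left(- \frac{1}{17}\right)\right)\right) \left(-54\right) = \left(-862 - \frac{341}{17}\right) \left(-54\right) = \left(- \frac{14995}{17}\right) \left(-54\right) = \frac{809730}{17}$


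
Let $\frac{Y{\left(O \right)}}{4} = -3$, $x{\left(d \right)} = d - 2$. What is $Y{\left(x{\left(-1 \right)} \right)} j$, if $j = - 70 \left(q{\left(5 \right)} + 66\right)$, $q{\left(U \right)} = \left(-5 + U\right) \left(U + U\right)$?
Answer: $55440$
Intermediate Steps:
$q{\left(U \right)} = 2 U \left(-5 + U\right)$ ($q{\left(U \right)} = \left(-5 + U\right) 2 U = 2 U \left(-5 + U\right)$)
$x{\left(d \right)} = -2 + d$
$Y{\left(O \right)} = -12$ ($Y{\left(O \right)} = 4 \left(-3\right) = -12$)
$j = -4620$ ($j = - 70 \left(2 \cdot 5 \left(-5 + 5\right) + 66\right) = - 70 \left(2 \cdot 5 \cdot 0 + 66\right) = - 70 \left(0 + 66\right) = \left(-70\right) 66 = -4620$)
$Y{\left(x{\left(-1 \right)} \right)} j = \left(-12\right) \left(-4620\right) = 55440$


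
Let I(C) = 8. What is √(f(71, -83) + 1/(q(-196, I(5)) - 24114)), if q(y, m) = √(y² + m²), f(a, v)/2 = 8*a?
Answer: √(54787006 - 9088*√2405)/(2*√(12057 - 2*√2405)) ≈ 33.705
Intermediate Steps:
f(a, v) = 16*a (f(a, v) = 2*(8*a) = 16*a)
q(y, m) = √(m² + y²)
√(f(71, -83) + 1/(q(-196, I(5)) - 24114)) = √(16*71 + 1/(√(8² + (-196)²) - 24114)) = √(1136 + 1/(√(64 + 38416) - 24114)) = √(1136 + 1/(√38480 - 24114)) = √(1136 + 1/(4*√2405 - 24114)) = √(1136 + 1/(-24114 + 4*√2405))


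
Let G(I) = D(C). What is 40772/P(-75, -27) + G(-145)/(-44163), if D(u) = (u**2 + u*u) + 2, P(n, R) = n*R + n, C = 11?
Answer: 300023006/14352975 ≈ 20.903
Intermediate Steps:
P(n, R) = n + R*n (P(n, R) = R*n + n = n + R*n)
D(u) = 2 + 2*u**2 (D(u) = (u**2 + u**2) + 2 = 2*u**2 + 2 = 2 + 2*u**2)
G(I) = 244 (G(I) = 2 + 2*11**2 = 2 + 2*121 = 2 + 242 = 244)
40772/P(-75, -27) + G(-145)/(-44163) = 40772/((-75*(1 - 27))) + 244/(-44163) = 40772/((-75*(-26))) + 244*(-1/44163) = 40772/1950 - 244/44163 = 40772*(1/1950) - 244/44163 = 20386/975 - 244/44163 = 300023006/14352975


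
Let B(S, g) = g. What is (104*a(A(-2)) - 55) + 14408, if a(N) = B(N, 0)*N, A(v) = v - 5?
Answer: 14353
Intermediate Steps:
A(v) = -5 + v
a(N) = 0 (a(N) = 0*N = 0)
(104*a(A(-2)) - 55) + 14408 = (104*0 - 55) + 14408 = (0 - 55) + 14408 = -55 + 14408 = 14353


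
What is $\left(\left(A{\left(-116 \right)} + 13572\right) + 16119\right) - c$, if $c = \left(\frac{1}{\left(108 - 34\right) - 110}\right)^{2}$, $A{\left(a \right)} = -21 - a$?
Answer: $\frac{38602655}{1296} \approx 29786.0$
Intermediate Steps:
$c = \frac{1}{1296}$ ($c = \left(\frac{1}{74 - 110}\right)^{2} = \left(\frac{1}{-36}\right)^{2} = \left(- \frac{1}{36}\right)^{2} = \frac{1}{1296} \approx 0.0007716$)
$\left(\left(A{\left(-116 \right)} + 13572\right) + 16119\right) - c = \left(\left(\left(-21 - -116\right) + 13572\right) + 16119\right) - \frac{1}{1296} = \left(\left(\left(-21 + 116\right) + 13572\right) + 16119\right) - \frac{1}{1296} = \left(\left(95 + 13572\right) + 16119\right) - \frac{1}{1296} = \left(13667 + 16119\right) - \frac{1}{1296} = 29786 - \frac{1}{1296} = \frac{38602655}{1296}$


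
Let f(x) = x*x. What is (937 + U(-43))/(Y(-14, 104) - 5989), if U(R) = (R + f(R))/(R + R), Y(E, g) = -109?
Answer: -458/3049 ≈ -0.15021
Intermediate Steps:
f(x) = x²
U(R) = (R + R²)/(2*R) (U(R) = (R + R²)/(R + R) = (R + R²)/((2*R)) = (R + R²)*(1/(2*R)) = (R + R²)/(2*R))
(937 + U(-43))/(Y(-14, 104) - 5989) = (937 + (½ + (½)*(-43)))/(-109 - 5989) = (937 + (½ - 43/2))/(-6098) = (937 - 21)*(-1/6098) = 916*(-1/6098) = -458/3049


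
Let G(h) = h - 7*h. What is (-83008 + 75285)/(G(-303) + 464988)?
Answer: -7723/466806 ≈ -0.016544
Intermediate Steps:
G(h) = -6*h
(-83008 + 75285)/(G(-303) + 464988) = (-83008 + 75285)/(-6*(-303) + 464988) = -7723/(1818 + 464988) = -7723/466806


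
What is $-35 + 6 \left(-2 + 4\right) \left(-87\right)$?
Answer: $-1079$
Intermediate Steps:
$-35 + 6 \left(-2 + 4\right) \left(-87\right) = -35 + 6 \cdot 2 \left(-87\right) = -35 + 12 \left(-87\right) = -35 - 1044 = -1079$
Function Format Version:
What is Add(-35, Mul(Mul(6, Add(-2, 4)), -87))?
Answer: -1079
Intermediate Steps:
Add(-35, Mul(Mul(6, Add(-2, 4)), -87)) = Add(-35, Mul(Mul(6, 2), -87)) = Add(-35, Mul(12, -87)) = Add(-35, -1044) = -1079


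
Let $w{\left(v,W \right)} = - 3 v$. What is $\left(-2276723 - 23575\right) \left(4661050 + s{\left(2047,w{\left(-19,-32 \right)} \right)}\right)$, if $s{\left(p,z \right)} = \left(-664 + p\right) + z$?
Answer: $-10725116422020$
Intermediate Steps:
$s{\left(p,z \right)} = -664 + p + z$
$\left(-2276723 - 23575\right) \left(4661050 + s{\left(2047,w{\left(-19,-32 \right)} \right)}\right) = \left(-2276723 - 23575\right) \left(4661050 - -1440\right) = - 2300298 \left(4661050 + \left(-664 + 2047 + 57\right)\right) = - 2300298 \left(4661050 + 1440\right) = \left(-2300298\right) 4662490 = -10725116422020$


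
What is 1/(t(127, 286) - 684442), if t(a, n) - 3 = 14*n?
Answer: -1/680435 ≈ -1.4696e-6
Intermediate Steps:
t(a, n) = 3 + 14*n
1/(t(127, 286) - 684442) = 1/((3 + 14*286) - 684442) = 1/((3 + 4004) - 684442) = 1/(4007 - 684442) = 1/(-680435) = -1/680435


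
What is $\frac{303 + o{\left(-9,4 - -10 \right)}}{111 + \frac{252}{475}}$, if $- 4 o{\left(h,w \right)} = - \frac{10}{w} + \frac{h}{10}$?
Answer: $\frac{8070535}{2966712} \approx 2.7204$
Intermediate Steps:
$o{\left(h,w \right)} = - \frac{h}{40} + \frac{5}{2 w}$ ($o{\left(h,w \right)} = - \frac{- \frac{10}{w} + \frac{h}{10}}{4} = - \frac{h}{40} + \frac{5}{2 w}$)
$\frac{303 + o{\left(-9,4 - -10 \right)}}{111 + \frac{252}{475}} = \frac{303 + \frac{100 - - 9 \left(4 - -10\right)}{40 \left(4 - -10\right)}}{111 + \frac{252}{475}} = \frac{303 + \frac{100 - - 9 \left(4 + 10\right)}{40 \left(4 + 10\right)}}{111 + 252 \cdot \frac{1}{475}} = \frac{303 + \frac{100 - \left(-9\right) 14}{40 \cdot 14}}{111 + \frac{252}{475}} = \frac{303 + \frac{1}{40} \cdot \frac{1}{14} \left(100 + 126\right)}{\frac{52977}{475}} = \left(303 + \frac{1}{40} \cdot \frac{1}{14} \cdot 226\right) \frac{475}{52977} = \left(303 + \frac{113}{280}\right) \frac{475}{52977} = \frac{84953}{280} \cdot \frac{475}{52977} = \frac{8070535}{2966712}$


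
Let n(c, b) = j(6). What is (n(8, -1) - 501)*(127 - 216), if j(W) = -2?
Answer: 44767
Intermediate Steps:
n(c, b) = -2
(n(8, -1) - 501)*(127 - 216) = (-2 - 501)*(127 - 216) = -503*(-89) = 44767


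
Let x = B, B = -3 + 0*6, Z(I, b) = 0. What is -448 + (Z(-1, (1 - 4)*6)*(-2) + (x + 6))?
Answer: -445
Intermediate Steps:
B = -3 (B = -3 + 0 = -3)
x = -3
-448 + (Z(-1, (1 - 4)*6)*(-2) + (x + 6)) = -448 + (0*(-2) + (-3 + 6)) = -448 + (0 + 3) = -448 + 3 = -445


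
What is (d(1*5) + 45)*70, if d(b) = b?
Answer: 3500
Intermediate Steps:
(d(1*5) + 45)*70 = (1*5 + 45)*70 = (5 + 45)*70 = 50*70 = 3500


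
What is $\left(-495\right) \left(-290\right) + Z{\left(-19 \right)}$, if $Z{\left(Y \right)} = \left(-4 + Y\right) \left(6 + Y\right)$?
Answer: $143849$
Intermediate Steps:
$\left(-495\right) \left(-290\right) + Z{\left(-19 \right)} = \left(-495\right) \left(-290\right) + \left(-24 + \left(-19\right)^{2} + 2 \left(-19\right)\right) = 143550 - -299 = 143550 + 299 = 143849$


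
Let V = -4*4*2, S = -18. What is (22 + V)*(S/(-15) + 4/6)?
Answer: -56/3 ≈ -18.667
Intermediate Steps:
V = -32 (V = -16*2 = -32)
(22 + V)*(S/(-15) + 4/6) = (22 - 32)*(-18/(-15) + 4/6) = -10*(-18*(-1/15) + 4*(⅙)) = -10*(6/5 + ⅔) = -10*28/15 = -56/3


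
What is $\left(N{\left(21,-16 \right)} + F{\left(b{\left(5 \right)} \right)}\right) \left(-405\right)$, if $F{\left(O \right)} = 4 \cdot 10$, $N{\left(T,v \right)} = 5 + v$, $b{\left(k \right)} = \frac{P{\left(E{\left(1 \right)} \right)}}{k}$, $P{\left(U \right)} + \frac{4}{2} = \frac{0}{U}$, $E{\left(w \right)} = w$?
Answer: $-11745$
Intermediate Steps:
$P{\left(U \right)} = -2$ ($P{\left(U \right)} = -2 + \frac{0}{U} = -2 + 0 = -2$)
$b{\left(k \right)} = - \frac{2}{k}$
$F{\left(O \right)} = 40$
$\left(N{\left(21,-16 \right)} + F{\left(b{\left(5 \right)} \right)}\right) \left(-405\right) = \left(\left(5 - 16\right) + 40\right) \left(-405\right) = \left(-11 + 40\right) \left(-405\right) = 29 \left(-405\right) = -11745$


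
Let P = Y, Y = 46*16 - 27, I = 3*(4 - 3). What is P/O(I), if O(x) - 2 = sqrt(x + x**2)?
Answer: -709/4 + 709*sqrt(3)/4 ≈ 129.76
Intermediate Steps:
I = 3 (I = 3*1 = 3)
O(x) = 2 + sqrt(x + x**2)
Y = 709 (Y = 736 - 27 = 709)
P = 709
P/O(I) = 709/(2 + sqrt(3*(1 + 3))) = 709/(2 + sqrt(3*4)) = 709/(2 + sqrt(12)) = 709/(2 + 2*sqrt(3))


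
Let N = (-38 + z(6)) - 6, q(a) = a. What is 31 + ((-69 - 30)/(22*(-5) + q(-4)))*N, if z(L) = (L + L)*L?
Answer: 1051/19 ≈ 55.316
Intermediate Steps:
z(L) = 2*L**2 (z(L) = (2*L)*L = 2*L**2)
N = 28 (N = (-38 + 2*6**2) - 6 = (-38 + 2*36) - 6 = (-38 + 72) - 6 = 34 - 6 = 28)
31 + ((-69 - 30)/(22*(-5) + q(-4)))*N = 31 + ((-69 - 30)/(22*(-5) - 4))*28 = 31 - 99/(-110 - 4)*28 = 31 - 99/(-114)*28 = 31 - 99*(-1/114)*28 = 31 + (33/38)*28 = 31 + 462/19 = 1051/19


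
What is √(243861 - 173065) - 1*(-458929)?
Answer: 458929 + 2*√17699 ≈ 4.5920e+5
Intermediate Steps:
√(243861 - 173065) - 1*(-458929) = √70796 + 458929 = 2*√17699 + 458929 = 458929 + 2*√17699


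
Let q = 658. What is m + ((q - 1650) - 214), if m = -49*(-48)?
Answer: 1146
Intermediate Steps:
m = 2352
m + ((q - 1650) - 214) = 2352 + ((658 - 1650) - 214) = 2352 + (-992 - 214) = 2352 - 1206 = 1146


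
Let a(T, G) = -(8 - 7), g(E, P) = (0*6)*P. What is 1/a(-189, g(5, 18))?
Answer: -1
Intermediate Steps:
g(E, P) = 0 (g(E, P) = 0*P = 0)
a(T, G) = -1 (a(T, G) = -1*1 = -1)
1/a(-189, g(5, 18)) = 1/(-1) = -1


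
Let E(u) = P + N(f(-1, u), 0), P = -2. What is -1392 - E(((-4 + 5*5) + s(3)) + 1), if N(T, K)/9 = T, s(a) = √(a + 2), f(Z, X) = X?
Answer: -1588 - 9*√5 ≈ -1608.1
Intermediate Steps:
s(a) = √(2 + a)
N(T, K) = 9*T
E(u) = -2 + 9*u
-1392 - E(((-4 + 5*5) + s(3)) + 1) = -1392 - (-2 + 9*(((-4 + 5*5) + √(2 + 3)) + 1)) = -1392 - (-2 + 9*(((-4 + 25) + √5) + 1)) = -1392 - (-2 + 9*((21 + √5) + 1)) = -1392 - (-2 + 9*(22 + √5)) = -1392 - (-2 + (198 + 9*√5)) = -1392 - (196 + 9*√5) = -1392 + (-196 - 9*√5) = -1588 - 9*√5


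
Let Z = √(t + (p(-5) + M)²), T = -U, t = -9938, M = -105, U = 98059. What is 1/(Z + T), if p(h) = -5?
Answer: -98059/9615565319 - √2162/9615565319 ≈ -1.0203e-5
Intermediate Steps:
T = -98059 (T = -1*98059 = -98059)
Z = √2162 (Z = √(-9938 + (-5 - 105)²) = √(-9938 + (-110)²) = √(-9938 + 12100) = √2162 ≈ 46.497)
1/(Z + T) = 1/(√2162 - 98059) = 1/(-98059 + √2162)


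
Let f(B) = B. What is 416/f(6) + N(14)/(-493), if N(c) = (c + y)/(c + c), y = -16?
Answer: 1435619/20706 ≈ 69.333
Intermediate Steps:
N(c) = (-16 + c)/(2*c) (N(c) = (c - 16)/(c + c) = (-16 + c)/((2*c)) = (-16 + c)*(1/(2*c)) = (-16 + c)/(2*c))
416/f(6) + N(14)/(-493) = 416/6 + ((1/2)*(-16 + 14)/14)/(-493) = 416*(1/6) + ((1/2)*(1/14)*(-2))*(-1/493) = 208/3 - 1/14*(-1/493) = 208/3 + 1/6902 = 1435619/20706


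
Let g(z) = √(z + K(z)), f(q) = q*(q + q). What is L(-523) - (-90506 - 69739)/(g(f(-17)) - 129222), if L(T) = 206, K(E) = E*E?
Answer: 569846481457/2782998437 - 908055*√1158/5565996874 ≈ 204.75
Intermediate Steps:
K(E) = E²
f(q) = 2*q² (f(q) = q*(2*q) = 2*q²)
g(z) = √(z + z²)
L(-523) - (-90506 - 69739)/(g(f(-17)) - 129222) = 206 - (-90506 - 69739)/(√((2*(-17)²)*(1 + 2*(-17)²)) - 129222) = 206 - (-160245)/(√((2*289)*(1 + 2*289)) - 129222) = 206 - (-160245)/(√(578*(1 + 578)) - 129222) = 206 - (-160245)/(√(578*579) - 129222) = 206 - (-160245)/(√334662 - 129222) = 206 - (-160245)/(17*√1158 - 129222) = 206 - (-160245)/(-129222 + 17*√1158) = 206 + 160245/(-129222 + 17*√1158)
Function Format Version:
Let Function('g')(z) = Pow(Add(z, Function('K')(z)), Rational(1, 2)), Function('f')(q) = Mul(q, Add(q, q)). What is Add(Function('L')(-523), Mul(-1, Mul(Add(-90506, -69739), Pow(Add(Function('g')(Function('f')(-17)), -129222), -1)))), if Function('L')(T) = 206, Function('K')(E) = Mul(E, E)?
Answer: Add(Rational(569846481457, 2782998437), Mul(Rational(-908055, 5565996874), Pow(1158, Rational(1, 2)))) ≈ 204.75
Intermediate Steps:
Function('K')(E) = Pow(E, 2)
Function('f')(q) = Mul(2, Pow(q, 2)) (Function('f')(q) = Mul(q, Mul(2, q)) = Mul(2, Pow(q, 2)))
Function('g')(z) = Pow(Add(z, Pow(z, 2)), Rational(1, 2))
Add(Function('L')(-523), Mul(-1, Mul(Add(-90506, -69739), Pow(Add(Function('g')(Function('f')(-17)), -129222), -1)))) = Add(206, Mul(-1, Mul(Add(-90506, -69739), Pow(Add(Pow(Mul(Mul(2, Pow(-17, 2)), Add(1, Mul(2, Pow(-17, 2)))), Rational(1, 2)), -129222), -1)))) = Add(206, Mul(-1, Mul(-160245, Pow(Add(Pow(Mul(Mul(2, 289), Add(1, Mul(2, 289))), Rational(1, 2)), -129222), -1)))) = Add(206, Mul(-1, Mul(-160245, Pow(Add(Pow(Mul(578, Add(1, 578)), Rational(1, 2)), -129222), -1)))) = Add(206, Mul(-1, Mul(-160245, Pow(Add(Pow(Mul(578, 579), Rational(1, 2)), -129222), -1)))) = Add(206, Mul(-1, Mul(-160245, Pow(Add(Pow(334662, Rational(1, 2)), -129222), -1)))) = Add(206, Mul(-1, Mul(-160245, Pow(Add(Mul(17, Pow(1158, Rational(1, 2))), -129222), -1)))) = Add(206, Mul(-1, Mul(-160245, Pow(Add(-129222, Mul(17, Pow(1158, Rational(1, 2)))), -1)))) = Add(206, Mul(160245, Pow(Add(-129222, Mul(17, Pow(1158, Rational(1, 2)))), -1)))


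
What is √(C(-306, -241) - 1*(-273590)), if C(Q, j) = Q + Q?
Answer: √272978 ≈ 522.47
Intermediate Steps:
C(Q, j) = 2*Q
√(C(-306, -241) - 1*(-273590)) = √(2*(-306) - 1*(-273590)) = √(-612 + 273590) = √272978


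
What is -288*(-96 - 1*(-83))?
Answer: 3744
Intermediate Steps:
-288*(-96 - 1*(-83)) = -288*(-96 + 83) = -288*(-13) = 3744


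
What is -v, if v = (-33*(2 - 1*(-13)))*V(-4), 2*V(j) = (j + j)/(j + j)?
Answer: 495/2 ≈ 247.50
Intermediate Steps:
V(j) = 1/2 (V(j) = ((j + j)/(j + j))/2 = ((2*j)/((2*j)))/2 = ((2*j)*(1/(2*j)))/2 = (1/2)*1 = 1/2)
v = -495/2 (v = -33*(2 - 1*(-13))*(1/2) = -33*(2 + 13)*(1/2) = -33*15*(1/2) = -495*1/2 = -495/2 ≈ -247.50)
-v = -1*(-495/2) = 495/2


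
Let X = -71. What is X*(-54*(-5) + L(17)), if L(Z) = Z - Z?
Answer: -19170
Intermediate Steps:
L(Z) = 0
X*(-54*(-5) + L(17)) = -71*(-54*(-5) + 0) = -71*(270 + 0) = -71*270 = -19170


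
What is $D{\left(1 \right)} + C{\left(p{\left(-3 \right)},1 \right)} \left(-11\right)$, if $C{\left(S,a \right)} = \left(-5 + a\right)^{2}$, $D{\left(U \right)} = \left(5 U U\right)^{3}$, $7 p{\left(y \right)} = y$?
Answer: $-51$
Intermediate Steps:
$p{\left(y \right)} = \frac{y}{7}$
$D{\left(U \right)} = 125 U^{6}$ ($D{\left(U \right)} = \left(5 U^{2}\right)^{3} = 125 U^{6}$)
$D{\left(1 \right)} + C{\left(p{\left(-3 \right)},1 \right)} \left(-11\right) = 125 \cdot 1^{6} + \left(-5 + 1\right)^{2} \left(-11\right) = 125 \cdot 1 + \left(-4\right)^{2} \left(-11\right) = 125 + 16 \left(-11\right) = 125 - 176 = -51$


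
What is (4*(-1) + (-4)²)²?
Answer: 144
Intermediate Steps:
(4*(-1) + (-4)²)² = (-4 + 16)² = 12² = 144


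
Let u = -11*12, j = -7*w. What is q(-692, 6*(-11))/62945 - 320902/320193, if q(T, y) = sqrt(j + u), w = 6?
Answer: -320902/320193 + I*sqrt(174)/62945 ≈ -1.0022 + 0.00020956*I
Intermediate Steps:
j = -42 (j = -7*6 = -42)
u = -132
q(T, y) = I*sqrt(174) (q(T, y) = sqrt(-42 - 132) = sqrt(-174) = I*sqrt(174))
q(-692, 6*(-11))/62945 - 320902/320193 = (I*sqrt(174))/62945 - 320902/320193 = (I*sqrt(174))*(1/62945) - 320902*1/320193 = I*sqrt(174)/62945 - 320902/320193 = -320902/320193 + I*sqrt(174)/62945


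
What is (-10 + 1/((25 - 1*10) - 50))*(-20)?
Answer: 1404/7 ≈ 200.57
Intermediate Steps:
(-10 + 1/((25 - 1*10) - 50))*(-20) = (-10 + 1/((25 - 10) - 50))*(-20) = (-10 + 1/(15 - 50))*(-20) = (-10 + 1/(-35))*(-20) = (-10 - 1/35)*(-20) = -351/35*(-20) = 1404/7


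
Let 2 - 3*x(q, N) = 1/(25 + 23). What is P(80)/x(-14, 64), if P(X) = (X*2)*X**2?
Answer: 29491200/19 ≈ 1.5522e+6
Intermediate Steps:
P(X) = 2*X**3 (P(X) = (2*X)*X**2 = 2*X**3)
x(q, N) = 95/144 (x(q, N) = 2/3 - 1/(3*(25 + 23)) = 2/3 - 1/3/48 = 2/3 - 1/3*1/48 = 2/3 - 1/144 = 95/144)
P(80)/x(-14, 64) = (2*80**3)/(95/144) = (2*512000)*(144/95) = 1024000*(144/95) = 29491200/19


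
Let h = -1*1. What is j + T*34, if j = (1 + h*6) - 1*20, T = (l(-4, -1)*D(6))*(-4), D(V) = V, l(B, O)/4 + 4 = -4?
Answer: 26087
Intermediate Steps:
h = -1
l(B, O) = -32 (l(B, O) = -16 + 4*(-4) = -16 - 16 = -32)
T = 768 (T = -32*6*(-4) = -192*(-4) = 768)
j = -25 (j = (1 - 1*6) - 1*20 = (1 - 6) - 20 = -5 - 20 = -25)
j + T*34 = -25 + 768*34 = -25 + 26112 = 26087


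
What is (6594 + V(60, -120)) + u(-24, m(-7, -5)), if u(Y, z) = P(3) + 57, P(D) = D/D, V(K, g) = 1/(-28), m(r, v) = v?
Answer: 186255/28 ≈ 6652.0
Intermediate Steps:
V(K, g) = -1/28
P(D) = 1
u(Y, z) = 58 (u(Y, z) = 1 + 57 = 58)
(6594 + V(60, -120)) + u(-24, m(-7, -5)) = (6594 - 1/28) + 58 = 184631/28 + 58 = 186255/28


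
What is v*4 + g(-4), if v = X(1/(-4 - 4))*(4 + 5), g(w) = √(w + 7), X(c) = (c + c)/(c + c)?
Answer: 36 + √3 ≈ 37.732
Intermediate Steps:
X(c) = 1 (X(c) = (2*c)/((2*c)) = (2*c)*(1/(2*c)) = 1)
g(w) = √(7 + w)
v = 9 (v = 1*(4 + 5) = 1*9 = 9)
v*4 + g(-4) = 9*4 + √(7 - 4) = 36 + √3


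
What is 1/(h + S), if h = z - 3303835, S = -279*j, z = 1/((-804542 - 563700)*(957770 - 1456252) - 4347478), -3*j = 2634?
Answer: -682039661166/2086272704469825917 ≈ -3.2692e-7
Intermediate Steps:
j = -878 (j = -1/3*2634 = -878)
z = 1/682039661166 (z = 1/(-1368242*(-498482) - 4347478) = 1/(682044008644 - 4347478) = 1/682039661166 ≈ 1.4662e-12)
S = 244962 (S = -279*(-878) = 244962)
h = -2253346503948371609/682039661166 (h = 1/682039661166 - 3303835 = -2253346503948371609/682039661166 ≈ -3.3038e+6)
1/(h + S) = 1/(-2253346503948371609/682039661166 + 244962) = 1/(-2086272704469825917/682039661166) = -682039661166/2086272704469825917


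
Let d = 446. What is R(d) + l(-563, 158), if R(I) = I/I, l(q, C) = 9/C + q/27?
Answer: -84445/4266 ≈ -19.795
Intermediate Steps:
l(q, C) = 9/C + q/27 (l(q, C) = 9/C + q*(1/27) = 9/C + q/27)
R(I) = 1
R(d) + l(-563, 158) = 1 + (9/158 + (1/27)*(-563)) = 1 + (9*(1/158) - 563/27) = 1 + (9/158 - 563/27) = 1 - 88711/4266 = -84445/4266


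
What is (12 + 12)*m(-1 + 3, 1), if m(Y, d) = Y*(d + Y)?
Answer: 144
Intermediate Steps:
m(Y, d) = Y*(Y + d)
(12 + 12)*m(-1 + 3, 1) = (12 + 12)*((-1 + 3)*((-1 + 3) + 1)) = 24*(2*(2 + 1)) = 24*(2*3) = 24*6 = 144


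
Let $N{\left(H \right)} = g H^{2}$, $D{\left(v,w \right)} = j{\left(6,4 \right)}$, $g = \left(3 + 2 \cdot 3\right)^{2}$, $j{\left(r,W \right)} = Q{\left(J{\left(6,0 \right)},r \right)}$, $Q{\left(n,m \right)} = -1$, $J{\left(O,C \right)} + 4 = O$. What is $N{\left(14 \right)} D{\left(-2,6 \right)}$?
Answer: $-15876$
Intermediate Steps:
$J{\left(O,C \right)} = -4 + O$
$j{\left(r,W \right)} = -1$
$g = 81$ ($g = \left(3 + 6\right)^{2} = 9^{2} = 81$)
$D{\left(v,w \right)} = -1$
$N{\left(H \right)} = 81 H^{2}$
$N{\left(14 \right)} D{\left(-2,6 \right)} = 81 \cdot 14^{2} \left(-1\right) = 81 \cdot 196 \left(-1\right) = 15876 \left(-1\right) = -15876$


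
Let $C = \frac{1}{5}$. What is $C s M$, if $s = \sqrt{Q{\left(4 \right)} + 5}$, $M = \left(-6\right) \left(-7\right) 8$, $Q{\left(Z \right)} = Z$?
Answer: $\frac{1008}{5} \approx 201.6$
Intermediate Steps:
$C = \frac{1}{5} \approx 0.2$
$M = 336$ ($M = 42 \cdot 8 = 336$)
$s = 3$ ($s = \sqrt{4 + 5} = \sqrt{9} = 3$)
$C s M = \frac{1}{5} \cdot 3 \cdot 336 = \frac{3}{5} \cdot 336 = \frac{1008}{5}$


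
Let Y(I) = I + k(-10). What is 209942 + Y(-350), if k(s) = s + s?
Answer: 209572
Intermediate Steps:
k(s) = 2*s
Y(I) = -20 + I (Y(I) = I + 2*(-10) = I - 20 = -20 + I)
209942 + Y(-350) = 209942 + (-20 - 350) = 209942 - 370 = 209572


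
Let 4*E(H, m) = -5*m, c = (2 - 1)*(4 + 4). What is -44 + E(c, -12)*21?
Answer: 271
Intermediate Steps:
c = 8 (c = 1*8 = 8)
E(H, m) = -5*m/4 (E(H, m) = (-5*m)/4 = -5*m/4)
-44 + E(c, -12)*21 = -44 - 5/4*(-12)*21 = -44 + 15*21 = -44 + 315 = 271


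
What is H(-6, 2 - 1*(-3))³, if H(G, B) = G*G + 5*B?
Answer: 226981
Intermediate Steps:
H(G, B) = G² + 5*B
H(-6, 2 - 1*(-3))³ = ((-6)² + 5*(2 - 1*(-3)))³ = (36 + 5*(2 + 3))³ = (36 + 5*5)³ = (36 + 25)³ = 61³ = 226981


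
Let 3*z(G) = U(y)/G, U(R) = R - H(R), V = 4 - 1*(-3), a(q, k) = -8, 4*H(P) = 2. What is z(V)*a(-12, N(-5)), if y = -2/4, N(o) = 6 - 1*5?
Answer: 8/21 ≈ 0.38095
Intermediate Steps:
N(o) = 1 (N(o) = 6 - 5 = 1)
H(P) = ½ (H(P) = (¼)*2 = ½)
V = 7 (V = 4 + 3 = 7)
y = -½ (y = -2*¼ = -½ ≈ -0.50000)
U(R) = -½ + R (U(R) = R - 1*½ = R - ½ = -½ + R)
z(G) = -1/(3*G) (z(G) = ((-½ - ½)/G)/3 = (-1/G)/3 = -1/(3*G))
z(V)*a(-12, N(-5)) = -⅓/7*(-8) = -⅓*⅐*(-8) = -1/21*(-8) = 8/21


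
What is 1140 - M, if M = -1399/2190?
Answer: 2497999/2190 ≈ 1140.6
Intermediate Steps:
M = -1399/2190 (M = -1399*1/2190 = -1399/2190 ≈ -0.63881)
1140 - M = 1140 - 1*(-1399/2190) = 1140 + 1399/2190 = 2497999/2190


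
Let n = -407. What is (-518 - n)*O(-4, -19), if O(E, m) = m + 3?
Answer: 1776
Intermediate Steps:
O(E, m) = 3 + m
(-518 - n)*O(-4, -19) = (-518 - 1*(-407))*(3 - 19) = (-518 + 407)*(-16) = -111*(-16) = 1776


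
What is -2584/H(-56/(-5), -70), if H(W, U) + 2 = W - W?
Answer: 1292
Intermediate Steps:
H(W, U) = -2 (H(W, U) = -2 + (W - W) = -2 + 0 = -2)
-2584/H(-56/(-5), -70) = -2584/(-2) = -2584*(-½) = 1292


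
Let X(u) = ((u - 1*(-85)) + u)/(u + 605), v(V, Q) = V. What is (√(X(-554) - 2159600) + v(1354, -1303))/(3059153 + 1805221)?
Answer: 677/2432187 + I*√624130197/82694358 ≈ 0.00027835 + 0.00030211*I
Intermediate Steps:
X(u) = (85 + 2*u)/(605 + u) (X(u) = ((u + 85) + u)/(605 + u) = ((85 + u) + u)/(605 + u) = (85 + 2*u)/(605 + u))
(√(X(-554) - 2159600) + v(1354, -1303))/(3059153 + 1805221) = (√((85 + 2*(-554))/(605 - 554) - 2159600) + 1354)/(3059153 + 1805221) = (√((85 - 1108)/51 - 2159600) + 1354)/4864374 = (√((1/51)*(-1023) - 2159600) + 1354)*(1/4864374) = (√(-341/17 - 2159600) + 1354)*(1/4864374) = (√(-36713541/17) + 1354)*(1/4864374) = (I*√624130197/17 + 1354)*(1/4864374) = (1354 + I*√624130197/17)*(1/4864374) = 677/2432187 + I*√624130197/82694358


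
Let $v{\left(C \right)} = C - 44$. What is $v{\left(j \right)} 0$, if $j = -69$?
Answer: $0$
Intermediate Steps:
$v{\left(C \right)} = -44 + C$
$v{\left(j \right)} 0 = \left(-44 - 69\right) 0 = \left(-113\right) 0 = 0$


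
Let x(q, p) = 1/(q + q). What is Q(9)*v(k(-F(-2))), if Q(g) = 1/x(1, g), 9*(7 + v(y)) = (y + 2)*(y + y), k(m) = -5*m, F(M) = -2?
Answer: 194/9 ≈ 21.556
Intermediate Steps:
x(q, p) = 1/(2*q)
v(y) = -7 + 2*y*(2 + y)/9 (v(y) = -7 + ((y + 2)*(y + y))/9 = -7 + ((2 + y)*(2*y))/9 = -7 + (2*y*(2 + y))/9 = -7 + 2*y*(2 + y)/9)
Q(g) = 2 (Q(g) = 1/((1/2)/1) = 1/((1/2)*1) = 1/(1/2) = 2)
Q(9)*v(k(-F(-2))) = 2*(-7 + 2*(-(-5)*(-2))**2/9 + 4*(-(-5)*(-2))/9) = 2*(-7 + 2*(-5*2)**2/9 + 4*(-5*2)/9) = 2*(-7 + (2/9)*(-10)**2 + (4/9)*(-10)) = 2*(-7 + (2/9)*100 - 40/9) = 2*(-7 + 200/9 - 40/9) = 2*(97/9) = 194/9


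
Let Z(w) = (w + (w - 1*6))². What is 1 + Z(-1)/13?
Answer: 77/13 ≈ 5.9231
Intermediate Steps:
Z(w) = (-6 + 2*w)² (Z(w) = (w + (w - 6))² = (w + (-6 + w))² = (-6 + 2*w)²)
1 + Z(-1)/13 = 1 + (4*(-3 - 1)²)/13 = 1 + (4*(-4)²)/13 = 1 + (4*16)/13 = 1 + (1/13)*64 = 1 + 64/13 = 77/13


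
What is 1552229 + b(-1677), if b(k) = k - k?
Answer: 1552229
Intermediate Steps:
b(k) = 0
1552229 + b(-1677) = 1552229 + 0 = 1552229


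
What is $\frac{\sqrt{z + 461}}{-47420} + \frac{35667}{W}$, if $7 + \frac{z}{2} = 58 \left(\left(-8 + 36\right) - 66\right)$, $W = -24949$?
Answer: $- \frac{35667}{24949} - \frac{i \sqrt{3961}}{47420} \approx -1.4296 - 0.0013272 i$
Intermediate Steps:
$z = -4422$ ($z = -14 + 2 \cdot 58 \left(\left(-8 + 36\right) - 66\right) = -14 + 2 \cdot 58 \left(28 - 66\right) = -14 + 2 \cdot 58 \left(-38\right) = -14 + 2 \left(-2204\right) = -14 - 4408 = -4422$)
$\frac{\sqrt{z + 461}}{-47420} + \frac{35667}{W} = \frac{\sqrt{-4422 + 461}}{-47420} + \frac{35667}{-24949} = \sqrt{-3961} \left(- \frac{1}{47420}\right) + 35667 \left(- \frac{1}{24949}\right) = i \sqrt{3961} \left(- \frac{1}{47420}\right) - \frac{35667}{24949} = - \frac{i \sqrt{3961}}{47420} - \frac{35667}{24949} = - \frac{35667}{24949} - \frac{i \sqrt{3961}}{47420}$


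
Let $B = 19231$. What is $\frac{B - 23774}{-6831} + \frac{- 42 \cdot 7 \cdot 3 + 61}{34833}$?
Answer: $\frac{4625396}{7210431} \approx 0.64149$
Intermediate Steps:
$\frac{B - 23774}{-6831} + \frac{- 42 \cdot 7 \cdot 3 + 61}{34833} = \frac{19231 - 23774}{-6831} + \frac{- 42 \cdot 7 \cdot 3 + 61}{34833} = \left(-4543\right) \left(- \frac{1}{6831}\right) + \left(\left(-42\right) 21 + 61\right) \frac{1}{34833} = \frac{413}{621} + \left(-882 + 61\right) \frac{1}{34833} = \frac{413}{621} - \frac{821}{34833} = \frac{4625396}{7210431}$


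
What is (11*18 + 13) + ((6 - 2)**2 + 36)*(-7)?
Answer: -153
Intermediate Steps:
(11*18 + 13) + ((6 - 2)**2 + 36)*(-7) = (198 + 13) + (4**2 + 36)*(-7) = 211 + (16 + 36)*(-7) = 211 + 52*(-7) = 211 - 364 = -153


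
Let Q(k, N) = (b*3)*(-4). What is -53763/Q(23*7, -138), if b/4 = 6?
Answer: 17921/96 ≈ 186.68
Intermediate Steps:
b = 24 (b = 4*6 = 24)
Q(k, N) = -288 (Q(k, N) = (24*3)*(-4) = 72*(-4) = -288)
-53763/Q(23*7, -138) = -53763/(-288) = -53763*(-1/288) = 17921/96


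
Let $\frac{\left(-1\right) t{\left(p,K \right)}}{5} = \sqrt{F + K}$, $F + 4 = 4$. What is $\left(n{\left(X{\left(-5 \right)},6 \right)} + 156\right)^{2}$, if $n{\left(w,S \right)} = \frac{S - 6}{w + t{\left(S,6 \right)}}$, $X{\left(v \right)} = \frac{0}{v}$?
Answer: $24336$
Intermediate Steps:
$F = 0$ ($F = -4 + 4 = 0$)
$t{\left(p,K \right)} = - 5 \sqrt{K}$ ($t{\left(p,K \right)} = - 5 \sqrt{0 + K} = - 5 \sqrt{K}$)
$X{\left(v \right)} = 0$
$n{\left(w,S \right)} = \frac{-6 + S}{w - 5 \sqrt{6}}$ ($n{\left(w,S \right)} = \frac{S - 6}{w - 5 \sqrt{6}} = \frac{-6 + S}{w - 5 \sqrt{6}}$)
$\left(n{\left(X{\left(-5 \right)},6 \right)} + 156\right)^{2} = \left(\frac{-6 + 6}{0 - 5 \sqrt{6}} + 156\right)^{2} = \left(\frac{1}{\left(-5\right) \sqrt{6}} \cdot 0 + 156\right)^{2} = \left(- \frac{\sqrt{6}}{30} \cdot 0 + 156\right)^{2} = \left(0 + 156\right)^{2} = 156^{2} = 24336$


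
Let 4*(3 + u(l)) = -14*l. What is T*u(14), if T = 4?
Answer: -208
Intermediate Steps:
u(l) = -3 - 7*l/2 (u(l) = -3 + (-14*l)/4 = -3 - 7*l/2)
T*u(14) = 4*(-3 - 7/2*14) = 4*(-3 - 49) = 4*(-52) = -208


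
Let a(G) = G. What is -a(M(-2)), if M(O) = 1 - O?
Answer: -3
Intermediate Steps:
-a(M(-2)) = -(1 - 1*(-2)) = -(1 + 2) = -1*3 = -3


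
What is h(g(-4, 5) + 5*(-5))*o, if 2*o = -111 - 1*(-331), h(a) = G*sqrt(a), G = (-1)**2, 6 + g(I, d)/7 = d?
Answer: 440*I*sqrt(2) ≈ 622.25*I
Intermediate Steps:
g(I, d) = -42 + 7*d
G = 1
h(a) = sqrt(a) (h(a) = 1*sqrt(a) = sqrt(a))
o = 110 (o = (-111 - 1*(-331))/2 = (-111 + 331)/2 = (1/2)*220 = 110)
h(g(-4, 5) + 5*(-5))*o = sqrt((-42 + 7*5) + 5*(-5))*110 = sqrt((-42 + 35) - 25)*110 = sqrt(-7 - 25)*110 = sqrt(-32)*110 = (4*I*sqrt(2))*110 = 440*I*sqrt(2)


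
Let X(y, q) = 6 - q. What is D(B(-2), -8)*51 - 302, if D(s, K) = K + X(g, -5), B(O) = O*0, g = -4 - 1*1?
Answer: -149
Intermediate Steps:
g = -5 (g = -4 - 1 = -5)
B(O) = 0
D(s, K) = 11 + K (D(s, K) = K + (6 - 1*(-5)) = K + (6 + 5) = K + 11 = 11 + K)
D(B(-2), -8)*51 - 302 = (11 - 8)*51 - 302 = 3*51 - 302 = 153 - 302 = -149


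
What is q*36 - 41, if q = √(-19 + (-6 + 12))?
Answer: -41 + 36*I*√13 ≈ -41.0 + 129.8*I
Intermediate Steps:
q = I*√13 (q = √(-19 + 6) = √(-13) = I*√13 ≈ 3.6056*I)
q*36 - 41 = (I*√13)*36 - 41 = 36*I*√13 - 41 = -41 + 36*I*√13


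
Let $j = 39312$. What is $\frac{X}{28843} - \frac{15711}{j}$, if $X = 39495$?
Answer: $\frac{366491689}{377958672} \approx 0.96966$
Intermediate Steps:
$\frac{X}{28843} - \frac{15711}{j} = \frac{39495}{28843} - \frac{15711}{39312} = 39495 \cdot \frac{1}{28843} - \frac{5237}{13104} = \frac{39495}{28843} - \frac{5237}{13104} = \frac{366491689}{377958672}$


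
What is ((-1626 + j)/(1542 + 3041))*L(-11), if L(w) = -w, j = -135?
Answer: -19371/4583 ≈ -4.2267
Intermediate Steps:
((-1626 + j)/(1542 + 3041))*L(-11) = ((-1626 - 135)/(1542 + 3041))*(-1*(-11)) = -1761/4583*11 = -19371/4583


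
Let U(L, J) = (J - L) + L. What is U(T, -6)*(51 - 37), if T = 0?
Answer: -84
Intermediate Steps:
U(L, J) = J
U(T, -6)*(51 - 37) = -6*(51 - 37) = -6*14 = -84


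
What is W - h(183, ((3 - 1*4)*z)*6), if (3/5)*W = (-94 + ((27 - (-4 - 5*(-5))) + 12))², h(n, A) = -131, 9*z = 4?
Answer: 29273/3 ≈ 9757.7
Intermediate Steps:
z = 4/9 (z = (⅑)*4 = 4/9 ≈ 0.44444)
W = 28880/3 (W = 5*(-94 + ((27 - (-4 - 5*(-5))) + 12))²/3 = 5*(-94 + ((27 - (-4 + 25)) + 12))²/3 = 5*(-94 + ((27 - 1*21) + 12))²/3 = 5*(-94 + ((27 - 21) + 12))²/3 = 5*(-94 + (6 + 12))²/3 = 5*(-94 + 18)²/3 = (5/3)*(-76)² = (5/3)*5776 = 28880/3 ≈ 9626.7)
W - h(183, ((3 - 1*4)*z)*6) = 28880/3 - 1*(-131) = 28880/3 + 131 = 29273/3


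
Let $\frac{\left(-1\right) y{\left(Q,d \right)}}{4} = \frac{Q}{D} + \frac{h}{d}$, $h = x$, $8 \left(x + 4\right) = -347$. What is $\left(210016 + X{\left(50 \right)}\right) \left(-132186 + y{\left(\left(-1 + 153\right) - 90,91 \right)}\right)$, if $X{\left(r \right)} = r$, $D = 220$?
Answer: $- \frac{138976756080867}{5005} \approx -2.7768 \cdot 10^{10}$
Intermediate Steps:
$x = - \frac{379}{8}$ ($x = -4 + \frac{1}{8} \left(-347\right) = -4 - \frac{347}{8} = - \frac{379}{8} \approx -47.375$)
$h = - \frac{379}{8} \approx -47.375$
$y{\left(Q,d \right)} = - \frac{Q}{55} + \frac{379}{2 d}$ ($y{\left(Q,d \right)} = - 4 \left(\frac{Q}{220} - \frac{379}{8 d}\right) = - 4 \left(- \frac{379}{8 d} + \frac{Q}{220}\right) = - \frac{Q}{55} + \frac{379}{2 d}$)
$\left(210016 + X{\left(50 \right)}\right) \left(-132186 + y{\left(\left(-1 + 153\right) - 90,91 \right)}\right) = \left(210016 + 50\right) \left(-132186 + \left(- \frac{\left(-1 + 153\right) - 90}{55} + \frac{379}{2 \cdot 91}\right)\right) = 210066 \left(-132186 + \left(- \frac{152 - 90}{55} + \frac{379}{2} \cdot \frac{1}{91}\right)\right) = 210066 \left(-132186 + \left(\left(- \frac{1}{55}\right) 62 + \frac{379}{182}\right)\right) = 210066 \left(-132186 + \left(- \frac{62}{55} + \frac{379}{182}\right)\right) = 210066 \left(-132186 + \frac{9561}{10010}\right) = 210066 \left(- \frac{1323172299}{10010}\right) = - \frac{138976756080867}{5005}$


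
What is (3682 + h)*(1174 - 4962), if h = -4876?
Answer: 4522872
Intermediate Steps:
(3682 + h)*(1174 - 4962) = (3682 - 4876)*(1174 - 4962) = -1194*(-3788) = 4522872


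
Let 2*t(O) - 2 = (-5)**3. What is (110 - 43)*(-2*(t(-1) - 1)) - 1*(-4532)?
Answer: 12907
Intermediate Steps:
t(O) = -123/2 (t(O) = 1 + (1/2)*(-5)**3 = 1 + (1/2)*(-125) = 1 - 125/2 = -123/2)
(110 - 43)*(-2*(t(-1) - 1)) - 1*(-4532) = (110 - 43)*(-2*(-123/2 - 1)) - 1*(-4532) = 67*(-2*(-125/2)) + 4532 = 67*125 + 4532 = 8375 + 4532 = 12907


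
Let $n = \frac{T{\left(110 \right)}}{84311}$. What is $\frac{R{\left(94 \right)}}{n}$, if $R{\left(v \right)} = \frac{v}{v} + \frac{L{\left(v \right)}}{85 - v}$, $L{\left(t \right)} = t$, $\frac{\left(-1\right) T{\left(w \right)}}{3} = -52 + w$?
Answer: $\frac{7166435}{1566} \approx 4576.3$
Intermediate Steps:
$T{\left(w \right)} = 156 - 3 w$ ($T{\left(w \right)} = - 3 \left(-52 + w\right) = 156 - 3 w$)
$R{\left(v \right)} = 1 + \frac{v}{85 - v}$ ($R{\left(v \right)} = \frac{v}{v} + \frac{v}{85 - v} = 1 + \frac{v}{85 - v}$)
$n = - \frac{174}{84311}$ ($n = \frac{156 - 330}{84311} = \left(156 - 330\right) \frac{1}{84311} = \left(-174\right) \frac{1}{84311} = - \frac{174}{84311} \approx -0.0020638$)
$\frac{R{\left(94 \right)}}{n} = \frac{\left(-85\right) \frac{1}{-85 + 94}}{- \frac{174}{84311}} = - \frac{85}{9} \left(- \frac{84311}{174}\right) = \left(-85\right) \frac{1}{9} \left(- \frac{84311}{174}\right) = \left(- \frac{85}{9}\right) \left(- \frac{84311}{174}\right) = \frac{7166435}{1566}$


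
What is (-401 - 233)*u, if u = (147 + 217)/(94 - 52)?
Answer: -16484/3 ≈ -5494.7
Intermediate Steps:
u = 26/3 (u = 364/42 = 364*(1/42) = 26/3 ≈ 8.6667)
(-401 - 233)*u = (-401 - 233)*(26/3) = -634*26/3 = -16484/3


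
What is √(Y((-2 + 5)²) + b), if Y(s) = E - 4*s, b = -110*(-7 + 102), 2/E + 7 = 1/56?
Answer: I*√1603153958/391 ≈ 102.4*I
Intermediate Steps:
E = -112/391 (E = 2/(-7 + 1/56) = 2/(-391/56) = 2*(-56/391) = -112/391 ≈ -0.28645)
b = -10450 (b = -110*95 = -10450)
Y(s) = -112/391 - 4*s
√(Y((-2 + 5)²) + b) = √((-112/391 - 4*(-2 + 5)²) - 10450) = √((-112/391 - 4*3²) - 10450) = √((-112/391 - 4*9) - 10450) = √((-112/391 - 36) - 10450) = √(-14188/391 - 10450) = √(-4100138/391) = I*√1603153958/391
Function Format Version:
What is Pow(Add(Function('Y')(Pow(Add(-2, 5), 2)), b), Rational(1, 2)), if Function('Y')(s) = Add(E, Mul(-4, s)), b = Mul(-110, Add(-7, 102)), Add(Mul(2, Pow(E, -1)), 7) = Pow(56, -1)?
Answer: Mul(Rational(1, 391), I, Pow(1603153958, Rational(1, 2))) ≈ Mul(102.40, I)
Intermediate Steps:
E = Rational(-112, 391) (E = Mul(2, Pow(Add(-7, Pow(56, -1)), -1)) = Mul(2, Pow(Add(-7, Rational(1, 56)), -1)) = Mul(2, Pow(Rational(-391, 56), -1)) = Mul(2, Rational(-56, 391)) = Rational(-112, 391) ≈ -0.28645)
b = -10450 (b = Mul(-110, 95) = -10450)
Function('Y')(s) = Add(Rational(-112, 391), Mul(-4, s))
Pow(Add(Function('Y')(Pow(Add(-2, 5), 2)), b), Rational(1, 2)) = Pow(Add(Add(Rational(-112, 391), Mul(-4, Pow(Add(-2, 5), 2))), -10450), Rational(1, 2)) = Pow(Add(Add(Rational(-112, 391), Mul(-4, Pow(3, 2))), -10450), Rational(1, 2)) = Pow(Add(Add(Rational(-112, 391), Mul(-4, 9)), -10450), Rational(1, 2)) = Pow(Add(Add(Rational(-112, 391), -36), -10450), Rational(1, 2)) = Pow(Add(Rational(-14188, 391), -10450), Rational(1, 2)) = Pow(Rational(-4100138, 391), Rational(1, 2)) = Mul(Rational(1, 391), I, Pow(1603153958, Rational(1, 2)))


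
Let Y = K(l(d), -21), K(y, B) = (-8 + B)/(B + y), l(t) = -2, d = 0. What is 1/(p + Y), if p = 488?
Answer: 23/11253 ≈ 0.0020439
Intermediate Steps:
K(y, B) = (-8 + B)/(B + y)
Y = 29/23 (Y = (-8 - 21)/(-21 - 2) = -29/(-23) = -1/23*(-29) = 29/23 ≈ 1.2609)
1/(p + Y) = 1/(488 + 29/23) = 1/(11253/23) = 23/11253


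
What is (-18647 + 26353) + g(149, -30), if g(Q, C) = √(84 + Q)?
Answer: 7706 + √233 ≈ 7721.3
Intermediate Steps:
(-18647 + 26353) + g(149, -30) = (-18647 + 26353) + √(84 + 149) = 7706 + √233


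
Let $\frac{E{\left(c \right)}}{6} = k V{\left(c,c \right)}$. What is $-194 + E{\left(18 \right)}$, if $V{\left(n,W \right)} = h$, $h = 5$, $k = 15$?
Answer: $256$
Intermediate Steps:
$V{\left(n,W \right)} = 5$
$E{\left(c \right)} = 450$ ($E{\left(c \right)} = 6 \cdot 15 \cdot 5 = 6 \cdot 75 = 450$)
$-194 + E{\left(18 \right)} = -194 + 450 = 256$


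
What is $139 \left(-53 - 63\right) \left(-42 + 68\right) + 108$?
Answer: $-419116$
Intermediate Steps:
$139 \left(-53 - 63\right) \left(-42 + 68\right) + 108 = 139 \left(\left(-116\right) 26\right) + 108 = 139 \left(-3016\right) + 108 = -419224 + 108 = -419116$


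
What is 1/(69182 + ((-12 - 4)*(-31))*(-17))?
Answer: 1/60750 ≈ 1.6461e-5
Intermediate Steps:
1/(69182 + ((-12 - 4)*(-31))*(-17)) = 1/(69182 - 16*(-31)*(-17)) = 1/(69182 + 496*(-17)) = 1/(69182 - 8432) = 1/60750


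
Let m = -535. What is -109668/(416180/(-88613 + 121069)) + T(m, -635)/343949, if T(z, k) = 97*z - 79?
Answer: -306067101769078/35786173705 ≈ -8552.7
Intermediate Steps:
T(z, k) = -79 + 97*z
-109668/(416180/(-88613 + 121069)) + T(m, -635)/343949 = -109668/(416180/(-88613 + 121069)) + (-79 + 97*(-535))/343949 = -109668/(416180/32456) + (-79 - 51895)*(1/343949) = -109668/(416180*(1/32456)) - 51974*1/343949 = -109668/104045/8114 - 51974/343949 = -109668*8114/104045 - 51974/343949 = -889846152/104045 - 51974/343949 = -306067101769078/35786173705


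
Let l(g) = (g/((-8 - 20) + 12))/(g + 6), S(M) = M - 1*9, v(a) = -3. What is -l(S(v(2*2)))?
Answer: 1/8 ≈ 0.12500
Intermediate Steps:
S(M) = -9 + M (S(M) = M - 9 = -9 + M)
l(g) = -g/(16*(6 + g)) (l(g) = (g/(-28 + 12))/(6 + g) = (g/(-16))/(6 + g) = (g*(-1/16))/(6 + g) = (-g/16)/(6 + g) = -g/(16*(6 + g)))
-l(S(v(2*2))) = -(-1)*(-9 - 3)/(96 + 16*(-9 - 3)) = -(-1)*(-12)/(96 + 16*(-12)) = -(-1)*(-12)/(96 - 192) = -(-1)*(-12)/(-96) = -(-1)*(-12)*(-1)/96 = -1*(-1/8) = 1/8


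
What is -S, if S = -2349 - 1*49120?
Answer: 51469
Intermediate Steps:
S = -51469 (S = -2349 - 49120 = -51469)
-S = -1*(-51469) = 51469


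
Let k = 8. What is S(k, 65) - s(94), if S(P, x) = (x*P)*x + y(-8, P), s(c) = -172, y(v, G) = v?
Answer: 33964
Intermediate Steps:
S(P, x) = -8 + P*x**2 (S(P, x) = (x*P)*x - 8 = (P*x)*x - 8 = P*x**2 - 8 = -8 + P*x**2)
S(k, 65) - s(94) = (-8 + 8*65**2) - 1*(-172) = (-8 + 8*4225) + 172 = (-8 + 33800) + 172 = 33792 + 172 = 33964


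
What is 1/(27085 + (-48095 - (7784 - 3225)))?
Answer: -1/25569 ≈ -3.9110e-5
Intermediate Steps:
1/(27085 + (-48095 - (7784 - 3225))) = 1/(27085 + (-48095 - 1*4559)) = 1/(27085 + (-48095 - 4559)) = 1/(27085 - 52654) = 1/(-25569) = -1/25569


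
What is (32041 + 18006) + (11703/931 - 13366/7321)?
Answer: 341186128914/6815851 ≈ 50058.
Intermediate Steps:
(32041 + 18006) + (11703/931 - 13366/7321) = 50047 + (11703*(1/931) - 13366*1/7321) = 50047 + (11703/931 - 13366/7321) = 50047 + 73233917/6815851 = 341186128914/6815851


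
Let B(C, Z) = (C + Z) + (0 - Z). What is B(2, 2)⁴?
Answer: 16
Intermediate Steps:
B(C, Z) = C (B(C, Z) = (C + Z) - Z = C)
B(2, 2)⁴ = 2⁴ = 16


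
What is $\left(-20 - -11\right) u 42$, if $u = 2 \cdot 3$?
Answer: $-2268$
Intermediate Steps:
$u = 6$
$\left(-20 - -11\right) u 42 = \left(-20 - -11\right) 6 \cdot 42 = \left(-20 + 11\right) 6 \cdot 42 = \left(-9\right) 6 \cdot 42 = \left(-54\right) 42 = -2268$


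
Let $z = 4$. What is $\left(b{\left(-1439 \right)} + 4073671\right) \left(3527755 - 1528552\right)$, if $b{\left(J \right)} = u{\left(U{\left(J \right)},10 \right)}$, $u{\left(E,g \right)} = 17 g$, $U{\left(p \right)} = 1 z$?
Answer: $8144435148723$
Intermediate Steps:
$U{\left(p \right)} = 4$ ($U{\left(p \right)} = 1 \cdot 4 = 4$)
$b{\left(J \right)} = 170$ ($b{\left(J \right)} = 17 \cdot 10 = 170$)
$\left(b{\left(-1439 \right)} + 4073671\right) \left(3527755 - 1528552\right) = \left(170 + 4073671\right) \left(3527755 - 1528552\right) = 4073841 \cdot 1999203 = 8144435148723$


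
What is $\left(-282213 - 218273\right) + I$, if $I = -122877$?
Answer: $-623363$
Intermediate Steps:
$\left(-282213 - 218273\right) + I = \left(-282213 - 218273\right) - 122877 = -500486 - 122877 = -623363$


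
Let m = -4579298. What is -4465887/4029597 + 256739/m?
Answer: -7161727370503/6150908494302 ≈ -1.1643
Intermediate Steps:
-4465887/4029597 + 256739/m = -4465887/4029597 + 256739/(-4579298) = -4465887*1/4029597 + 256739*(-1/4579298) = -1488629/1343199 - 256739/4579298 = -7161727370503/6150908494302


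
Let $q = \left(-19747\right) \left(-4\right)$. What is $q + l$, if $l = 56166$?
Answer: $135154$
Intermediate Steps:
$q = 78988$
$q + l = 78988 + 56166 = 135154$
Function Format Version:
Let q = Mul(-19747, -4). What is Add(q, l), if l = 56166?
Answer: 135154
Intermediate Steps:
q = 78988
Add(q, l) = Add(78988, 56166) = 135154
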